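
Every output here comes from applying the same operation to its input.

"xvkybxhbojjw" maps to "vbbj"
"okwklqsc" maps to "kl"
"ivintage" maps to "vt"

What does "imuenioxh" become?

Looking at the pairs, the operation is to delete the last character, then keep one character in every 3, starting at position 2 (positions 2nd, 5th, 8th, ...).
Applying both steps to "imuenioxh": "imueniox", then "mnx".

mnx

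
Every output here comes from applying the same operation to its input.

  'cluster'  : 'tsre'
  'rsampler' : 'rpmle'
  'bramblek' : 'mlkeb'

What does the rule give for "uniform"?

Each output is the input with this applied: delete the first 3 characters, then sort the characters into reverse alphabetical order.
Working it through for "uniform": intermediate "form", final "romf".

romf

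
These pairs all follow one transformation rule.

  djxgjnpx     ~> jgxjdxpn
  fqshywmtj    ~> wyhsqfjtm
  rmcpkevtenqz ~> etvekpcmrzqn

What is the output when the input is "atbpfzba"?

fpbtaabz

The pattern: reverse the string, then move the first 3 characters to the end (rotate left by 3).
On "atbpfzba": the first step gives "abzfpbta", and the second then gives "fpbtaabz".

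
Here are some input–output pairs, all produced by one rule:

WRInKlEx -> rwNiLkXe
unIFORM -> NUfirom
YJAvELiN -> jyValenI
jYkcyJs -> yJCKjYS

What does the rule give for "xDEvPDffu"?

dXVedpFFU

In each case the input is transformed by: swap each adjacent pair of characters (1↔2, 3↔4, ...), then flip the case of every letter.
Applying both steps to "xDEvPDffu": "DxvEDPffu", then "dXVedpFFU".
(Check on "YJAvELiN": → "JYvALENi" → "jyValenI" ✓)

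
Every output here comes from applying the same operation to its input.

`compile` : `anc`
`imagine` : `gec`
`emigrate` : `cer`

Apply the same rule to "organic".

Rule — keep one character in every 3, starting at position 1 (positions 1st, 4th, 7th, ...), then shift every letter 2 places backward in the alphabet (wrapping around).
"organic" → "mya".

mya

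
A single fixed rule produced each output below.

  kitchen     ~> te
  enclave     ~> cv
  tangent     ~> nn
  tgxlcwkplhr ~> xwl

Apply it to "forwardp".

The pattern: keep one character in every 3, starting at position 3 (positions 3rd, 6th, 9th, ...).
"forwardp" → "rr".

rr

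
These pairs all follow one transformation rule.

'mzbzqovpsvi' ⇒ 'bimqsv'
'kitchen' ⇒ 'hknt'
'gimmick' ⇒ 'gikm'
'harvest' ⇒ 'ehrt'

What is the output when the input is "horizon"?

Each output is the input with this applied: keep every other character starting from the first (positions 1st, 3rd, 5th, ...), then sort the characters into alphabetical order.
Doing the same to "horizon": "hnrz".

hnrz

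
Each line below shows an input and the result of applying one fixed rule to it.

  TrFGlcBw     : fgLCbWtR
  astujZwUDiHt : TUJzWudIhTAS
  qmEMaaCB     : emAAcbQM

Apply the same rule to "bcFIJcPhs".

fijCpHSBC

The rule is to flip the case of every letter, then move the first 2 characters to the end (rotate left by 2).
Working it through for "bcFIJcPhs": intermediate "BCfijCpHS", final "fijCpHSBC".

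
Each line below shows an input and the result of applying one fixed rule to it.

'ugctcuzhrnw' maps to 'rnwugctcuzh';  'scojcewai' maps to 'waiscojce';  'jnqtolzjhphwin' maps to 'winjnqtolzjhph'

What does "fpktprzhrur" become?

The transformation: move the last 3 characters to the front (rotate right by 3).
For "fpktprzhrur" the result is "rurfpktprzh".

rurfpktprzh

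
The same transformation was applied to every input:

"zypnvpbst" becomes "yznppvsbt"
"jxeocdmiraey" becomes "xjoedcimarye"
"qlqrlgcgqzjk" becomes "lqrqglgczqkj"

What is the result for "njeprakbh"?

The transformation: swap each adjacent pair of characters (1↔2, 3↔4, ...).
Applying that to "njeprakbh" gives "jnpearbkh".

jnpearbkh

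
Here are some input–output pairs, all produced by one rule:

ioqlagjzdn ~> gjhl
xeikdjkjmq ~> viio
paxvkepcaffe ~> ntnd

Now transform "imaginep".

gec

Each output is the input with this applied: keep one character in every 3, starting at position 1 (positions 1st, 4th, 7th, ...), then shift every letter 2 places backward in the alphabet (wrapping around).
On "imaginep": the first step gives "ige", and the second then gives "gec".
(Check on "ioqlagjzdn": → "iljn" → "gjhl" ✓)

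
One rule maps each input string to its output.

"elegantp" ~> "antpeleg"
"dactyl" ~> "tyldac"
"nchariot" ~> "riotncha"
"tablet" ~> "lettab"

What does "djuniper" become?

What's happening: swap the front and back halves of the string.
"djuniper" → "iperdjun".

iperdjun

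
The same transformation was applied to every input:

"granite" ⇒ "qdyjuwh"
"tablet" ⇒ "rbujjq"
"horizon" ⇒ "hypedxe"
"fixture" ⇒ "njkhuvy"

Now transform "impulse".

fkbiuyc

The transformation: shift every letter 10 places backward in the alphabet (wrapping around), then move the first 2 characters to the end (rotate left by 2).
Applying both steps to "impulse": "ycfkbiu", then "fkbiuyc".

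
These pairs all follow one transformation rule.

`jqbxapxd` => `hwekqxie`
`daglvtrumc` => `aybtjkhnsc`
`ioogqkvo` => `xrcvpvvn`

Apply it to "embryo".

yfvlti

What's happening: shift every letter 7 places forward in the alphabet (wrapping around), then swap the front and back halves of the string.
Applying both steps to "embryo": "ltiyfv", then "yfvlti".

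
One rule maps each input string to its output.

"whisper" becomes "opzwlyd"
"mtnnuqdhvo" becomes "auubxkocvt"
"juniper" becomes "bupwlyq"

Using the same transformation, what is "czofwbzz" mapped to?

gvmdiggj

Rule — shift every letter 7 places forward in the alphabet (wrapping around), then move the first character to the end.
On "czofwbzz": the first step gives "jgvmdigg", and the second then gives "gvmdiggj".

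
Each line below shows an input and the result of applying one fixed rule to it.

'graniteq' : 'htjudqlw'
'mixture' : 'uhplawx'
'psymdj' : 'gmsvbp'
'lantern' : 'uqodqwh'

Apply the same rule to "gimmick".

In each case the input is transformed by: shift every letter 3 places forward in the alphabet (wrapping around), then move the last 2 characters to the front (rotate right by 2).
Working it through for "gimmick": intermediate "jlpplfn", final "fnjlppl".

fnjlppl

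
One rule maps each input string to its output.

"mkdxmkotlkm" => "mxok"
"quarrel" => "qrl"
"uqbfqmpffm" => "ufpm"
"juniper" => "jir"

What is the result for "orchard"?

ohd

What's happening: keep one character in every 3, starting at position 1 (positions 1st, 4th, 7th, ...).
"orchard" → "ohd".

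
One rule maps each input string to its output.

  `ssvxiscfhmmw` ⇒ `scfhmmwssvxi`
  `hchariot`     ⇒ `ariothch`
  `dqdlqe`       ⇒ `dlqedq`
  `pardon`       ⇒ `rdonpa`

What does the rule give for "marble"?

What's happening: move the last character to the front, then swap the front and back halves of the string.
On "marble": the first step gives "emarbl", and the second then gives "rblema".
(Check on "ssvxiscfhmmw": → "wssvxiscfhmm" → "scfhmmwssvxi" ✓)

rblema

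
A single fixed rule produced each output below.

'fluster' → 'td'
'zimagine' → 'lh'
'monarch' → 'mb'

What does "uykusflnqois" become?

The pattern: keep one character in every 3, starting at position 3 (positions 3rd, 6th, 9th, ...), then shift every letter 1 place backward in the alphabet (wrapping around).
For "uykusflnqois", step one produces "kfqs"; step two turns that into "jepr".

jepr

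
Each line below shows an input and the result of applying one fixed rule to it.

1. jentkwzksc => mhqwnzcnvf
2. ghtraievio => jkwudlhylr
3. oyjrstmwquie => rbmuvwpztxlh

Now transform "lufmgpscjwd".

Each output is the input with this applied: shift every letter 3 places forward in the alphabet (wrapping around).
On "lufmgpscjwd" that produces "oxipjsvfmzg".

oxipjsvfmzg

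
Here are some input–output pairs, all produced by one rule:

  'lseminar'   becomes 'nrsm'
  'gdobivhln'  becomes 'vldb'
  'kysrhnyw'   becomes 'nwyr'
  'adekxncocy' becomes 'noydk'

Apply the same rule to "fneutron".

rnnu

The pattern: keep every other character starting from the second (positions 2nd, 4th, 6th, ...), then move the first 2 characters to the end (rotate left by 2).
Applying that to "fneutron" gives "rnnu".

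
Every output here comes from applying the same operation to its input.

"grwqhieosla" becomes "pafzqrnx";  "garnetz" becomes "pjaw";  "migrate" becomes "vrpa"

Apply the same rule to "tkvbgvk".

The pattern: shift every letter 9 places forward in the alphabet (wrapping around), then delete the last 3 characters.
So "tkvbgvk" becomes "ctek".

ctek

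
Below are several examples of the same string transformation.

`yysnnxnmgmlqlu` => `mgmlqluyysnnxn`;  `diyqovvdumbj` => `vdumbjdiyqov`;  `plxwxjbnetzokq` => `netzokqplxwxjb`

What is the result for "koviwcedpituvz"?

Rule — swap the front and back halves of the string.
So "koviwcedpituvz" becomes "dpituvzkoviwce".

dpituvzkoviwce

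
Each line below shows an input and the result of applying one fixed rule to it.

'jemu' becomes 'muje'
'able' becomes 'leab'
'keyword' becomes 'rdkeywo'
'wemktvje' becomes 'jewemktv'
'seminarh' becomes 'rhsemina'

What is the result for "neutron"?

What's happening: move the last 2 characters to the front (rotate right by 2).
"neutron" → "onneutr".

onneutr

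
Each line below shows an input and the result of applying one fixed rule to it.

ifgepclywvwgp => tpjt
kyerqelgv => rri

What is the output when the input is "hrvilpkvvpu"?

ici

Each output is the input with this applied: shift every letter 13 places forward in the alphabet (wrapping around) — i.e. ROT13, then keep one character in every 3, starting at position 3 (positions 3rd, 6th, 9th, ...).
Working it through for "hrvilpkvvpu": intermediate "ueivycxiich", final "ici".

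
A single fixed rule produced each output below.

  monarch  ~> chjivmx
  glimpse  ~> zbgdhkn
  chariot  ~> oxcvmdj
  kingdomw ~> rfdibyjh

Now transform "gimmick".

fbdhhdx

The rule is to move the last character to the front, then shift every letter 5 places backward in the alphabet (wrapping around).
For "gimmick", step one produces "kgimmic"; step two turns that into "fbdhhdx".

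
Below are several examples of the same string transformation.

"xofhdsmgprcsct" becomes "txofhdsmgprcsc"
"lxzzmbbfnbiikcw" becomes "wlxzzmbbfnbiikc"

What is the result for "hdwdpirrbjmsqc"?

The rule is to move the last character to the front.
On "hdwdpirrbjmsqc" that produces "chdwdpirrbjmsq".

chdwdpirrbjmsq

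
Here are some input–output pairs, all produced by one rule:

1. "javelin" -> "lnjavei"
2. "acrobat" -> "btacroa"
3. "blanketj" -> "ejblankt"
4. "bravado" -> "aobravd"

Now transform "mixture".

Rule — move the last 2 characters to the front (rotate right by 2), then swap the first and last characters.
On "mixture": the first step gives "remixtu", and the second then gives "uemixtr".

uemixtr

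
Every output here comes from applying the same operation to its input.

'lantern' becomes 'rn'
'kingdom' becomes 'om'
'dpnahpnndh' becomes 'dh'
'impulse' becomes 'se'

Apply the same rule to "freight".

Rule — keep only the last 2 characters.
For "freight" the result is "ht".

ht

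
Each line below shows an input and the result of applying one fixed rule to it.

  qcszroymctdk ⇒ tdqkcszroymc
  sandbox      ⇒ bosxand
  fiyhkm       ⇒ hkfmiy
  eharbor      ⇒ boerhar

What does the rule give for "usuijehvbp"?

vbupsuijeh

The rule is to swap the first and last characters, then move the last 3 characters to the front (rotate right by 3).
Working it through for "usuijehvbp": intermediate "psuijehvbu", final "vbupsuijeh".
(Check on "qcszroymctdk": → "kcszroymctdq" → "tdqkcszroymc" ✓)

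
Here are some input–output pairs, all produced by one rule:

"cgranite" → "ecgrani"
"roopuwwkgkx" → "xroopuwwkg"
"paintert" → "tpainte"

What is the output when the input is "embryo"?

The pattern: move the last 2 characters to the front (rotate right by 2), then delete the first character.
For "embryo", step one produces "yoembr"; step two turns that into "oembr".

oembr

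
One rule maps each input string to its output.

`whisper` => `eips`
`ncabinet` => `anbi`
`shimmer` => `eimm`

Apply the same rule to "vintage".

In each case the input is transformed by: take characters alternately from the front and the back (1st, last, 2nd, 2nd-last, ...), then keep only the last 4 characters.
Applying both steps to "vintage": "veignat", then "gnat".

gnat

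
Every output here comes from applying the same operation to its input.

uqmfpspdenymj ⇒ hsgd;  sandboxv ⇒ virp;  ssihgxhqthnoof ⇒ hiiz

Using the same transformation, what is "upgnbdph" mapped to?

vxjb

Rule — shift every letter 6 places backward in the alphabet (wrapping around), then keep only the last 4 characters.
"upgnbdph" → "ojahvxjb" → "vxjb".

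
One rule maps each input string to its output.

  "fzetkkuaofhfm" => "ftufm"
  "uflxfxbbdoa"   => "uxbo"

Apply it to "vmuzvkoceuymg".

vzoug

In each case the input is transformed by: keep one character in every 3, starting at position 1 (positions 1st, 4th, 7th, ...).
For "vmuzvkoceuymg" the result is "vzoug".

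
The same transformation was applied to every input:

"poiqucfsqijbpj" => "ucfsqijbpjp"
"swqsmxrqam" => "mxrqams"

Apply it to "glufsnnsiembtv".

snnsiembtvg

Looking at the pairs, the operation is to move the first character to the end, then delete the first 3 characters.
"glufsnnsiembtv" → "lufsnnsiembtvg" → "snnsiembtvg".
(Check on "poiqucfsqijbpj": → "oiqucfsqijbpjp" → "ucfsqijbpjp" ✓)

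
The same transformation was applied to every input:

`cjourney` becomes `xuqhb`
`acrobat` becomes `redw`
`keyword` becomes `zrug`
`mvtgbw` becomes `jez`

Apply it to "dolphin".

Each output is the input with this applied: shift every letter 3 places forward in the alphabet (wrapping around), then delete the first 3 characters.
Starting from "dolphin": after the first operation, "grosklq"; after the second, "sklq".

sklq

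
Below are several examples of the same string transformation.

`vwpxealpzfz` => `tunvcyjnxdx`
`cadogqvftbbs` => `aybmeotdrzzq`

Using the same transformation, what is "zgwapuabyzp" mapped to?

xeuynsyzwxn

Each output is the input with this applied: shift every letter 2 places backward in the alphabet (wrapping around).
For "zgwapuabyzp" the result is "xeuynsyzwxn".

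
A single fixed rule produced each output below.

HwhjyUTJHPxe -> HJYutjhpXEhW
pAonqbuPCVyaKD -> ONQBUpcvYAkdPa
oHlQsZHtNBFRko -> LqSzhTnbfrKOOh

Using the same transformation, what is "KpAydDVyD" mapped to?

Looking at the pairs, the operation is to flip the case of every letter, then move the first 2 characters to the end (rotate left by 2).
For "KpAydDVyD" the result is "aYDdvYdkP".

aYDdvYdkP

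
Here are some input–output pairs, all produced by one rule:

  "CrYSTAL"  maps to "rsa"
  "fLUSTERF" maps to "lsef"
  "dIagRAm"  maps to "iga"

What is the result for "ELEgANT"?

lgn

The pattern: keep every other character starting from the second (positions 2nd, 4th, 6th, ...), then convert every letter to lowercase.
Applying both steps to "ELEgANT": "LgN", then "lgn".
(Check on "dIagRAm": → "IgA" → "iga" ✓)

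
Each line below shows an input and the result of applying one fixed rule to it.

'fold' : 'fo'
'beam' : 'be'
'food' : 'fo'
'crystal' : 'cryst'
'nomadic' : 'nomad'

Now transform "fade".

fa

The rule is to delete the last 2 characters.
"fade" → "fa".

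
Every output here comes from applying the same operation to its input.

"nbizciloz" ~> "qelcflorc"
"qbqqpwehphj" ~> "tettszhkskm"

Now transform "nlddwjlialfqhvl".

qoggzmoldoitkyo

The rule is to shift every letter 3 places forward in the alphabet (wrapping around).
On "nlddwjlialfqhvl" that produces "qoggzmoldoitkyo".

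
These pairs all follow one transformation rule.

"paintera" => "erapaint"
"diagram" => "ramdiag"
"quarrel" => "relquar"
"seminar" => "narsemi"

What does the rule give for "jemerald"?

aldjemer

The pattern: move the last 3 characters to the front (rotate right by 3).
Applying that to "jemerald" gives "aldjemer".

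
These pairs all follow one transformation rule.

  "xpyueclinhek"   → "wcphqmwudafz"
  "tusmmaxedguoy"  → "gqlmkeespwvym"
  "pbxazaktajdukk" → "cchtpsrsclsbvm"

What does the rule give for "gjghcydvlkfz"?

xrybyzuqvndc

Looking at the pairs, the operation is to shift every letter 8 places backward in the alphabet (wrapping around), then move the last 2 characters to the front (rotate right by 2).
Starting from "gjghcydvlkfz": after the first operation, "ybyzuqvndcxr"; after the second, "xrybyzuqvndc".
(Check on "pbxazaktajdukk": → "htpsrsclsbvmcc" → "cchtpsrsclsbvm" ✓)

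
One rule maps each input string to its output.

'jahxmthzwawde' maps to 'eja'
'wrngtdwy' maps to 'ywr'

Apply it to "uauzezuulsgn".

Rule — move the first 2 characters to the end (rotate left by 2), then keep only the last 3 characters.
Applying both steps to "uauzezuulsgn": "uzezuulsgnua", then "nua".

nua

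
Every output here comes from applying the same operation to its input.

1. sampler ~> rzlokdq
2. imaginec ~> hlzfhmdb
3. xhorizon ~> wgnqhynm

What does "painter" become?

Rule — shift every letter 1 place backward in the alphabet (wrapping around).
"painter" → "ozhmsdq".

ozhmsdq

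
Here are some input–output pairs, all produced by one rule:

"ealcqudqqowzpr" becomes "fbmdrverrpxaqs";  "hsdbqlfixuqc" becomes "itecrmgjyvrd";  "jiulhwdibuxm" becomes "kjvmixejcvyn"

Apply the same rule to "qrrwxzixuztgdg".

rssxyajyvauheh

In each case the input is transformed by: shift every letter 1 place forward in the alphabet (wrapping around).
On "qrrwxzixuztgdg" that produces "rssxyajyvauheh".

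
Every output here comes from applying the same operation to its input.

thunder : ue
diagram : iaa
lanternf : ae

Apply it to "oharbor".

Each output is the input with this applied: keep only the vowels.
Doing the same to "oharbor": "oao".

oao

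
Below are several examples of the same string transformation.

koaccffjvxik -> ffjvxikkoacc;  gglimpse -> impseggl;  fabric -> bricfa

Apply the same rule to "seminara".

inarasem

The rule is to swap the front and back halves of the string, then move the last character to the front.
"seminara" → "narasemi" → "inarasem".
(Check on "fabric": → "ricfab" → "bricfa" ✓)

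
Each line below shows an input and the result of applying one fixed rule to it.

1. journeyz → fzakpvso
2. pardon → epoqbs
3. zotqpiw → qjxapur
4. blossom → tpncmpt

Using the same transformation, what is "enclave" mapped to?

In each case the input is transformed by: move the last 3 characters to the front (rotate right by 3), then shift every letter 1 place forward in the alphabet (wrapping around).
On "enclave" that produces "bwffodm".
(Check on "zotqpiw": → "piwzotq" → "qjxapur" ✓)

bwffodm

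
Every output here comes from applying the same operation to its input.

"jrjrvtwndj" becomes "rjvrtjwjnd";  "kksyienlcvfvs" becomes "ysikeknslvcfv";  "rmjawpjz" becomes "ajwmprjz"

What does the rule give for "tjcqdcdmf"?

In each case the input is transformed by: move the first 3 characters to the end (rotate left by 3), then take characters alternately from the front and the back (1st, last, 2nd, 2nd-last, ...).
"tjcqdcdmf" → "qcdjctdfm".

qcdjctdfm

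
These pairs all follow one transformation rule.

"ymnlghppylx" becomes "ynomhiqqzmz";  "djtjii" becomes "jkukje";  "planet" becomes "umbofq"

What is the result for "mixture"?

In each case the input is transformed by: shift every letter 1 place forward in the alphabet (wrapping around), then swap the first and last characters.
Starting from "mixture": after the first operation, "njyuvsf"; after the second, "fjyuvsn".
(Check on "planet": → "qmbofu" → "umbofq" ✓)

fjyuvsn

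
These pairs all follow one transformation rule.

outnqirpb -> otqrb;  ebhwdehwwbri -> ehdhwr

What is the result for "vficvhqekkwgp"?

Looking at the pairs, the operation is to keep every other character starting from the first (positions 1st, 3rd, 5th, ...).
Applying that to "vficvhqekkwgp" gives "vivqkwp".

vivqkwp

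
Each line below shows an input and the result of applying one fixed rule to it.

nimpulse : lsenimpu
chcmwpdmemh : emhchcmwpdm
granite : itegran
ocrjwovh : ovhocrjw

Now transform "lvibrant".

Looking at the pairs, the operation is to move the last 3 characters to the front (rotate right by 3).
So "lvibrant" becomes "antlvibr".

antlvibr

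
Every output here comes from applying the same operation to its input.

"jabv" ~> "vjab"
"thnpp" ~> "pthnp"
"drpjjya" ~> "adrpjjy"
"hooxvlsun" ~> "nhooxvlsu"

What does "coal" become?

lcoa

Each output is the input with this applied: move the last character to the front.
Doing the same to "coal": "lcoa".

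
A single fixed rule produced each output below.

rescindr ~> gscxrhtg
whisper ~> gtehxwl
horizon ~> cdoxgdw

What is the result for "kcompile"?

taxebdrz

The rule is to shift every letter 11 places backward in the alphabet (wrapping around), then reverse the string.
On "kcompile": the first step gives "zrdbexat", and the second then gives "taxebdrz".
(Check on "rescindr": → "gthrxcsg" → "gscxrhtg" ✓)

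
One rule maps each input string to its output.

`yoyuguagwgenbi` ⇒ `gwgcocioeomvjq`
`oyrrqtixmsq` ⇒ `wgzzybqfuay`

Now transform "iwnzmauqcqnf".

Looking at the pairs, the operation is to shift every letter 8 places forward in the alphabet (wrapping around).
For "iwnzmauqcqnf" the result is "qevhuicykyvn".

qevhuicykyvn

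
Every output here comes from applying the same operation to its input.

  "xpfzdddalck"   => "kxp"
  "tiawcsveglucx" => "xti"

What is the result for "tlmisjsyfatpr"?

The pattern: move the first 2 characters to the end (rotate left by 2), then keep only the last 3 characters.
On "tlmisjsyfatpr": the first step gives "misjsyfatprtl", and the second then gives "rtl".

rtl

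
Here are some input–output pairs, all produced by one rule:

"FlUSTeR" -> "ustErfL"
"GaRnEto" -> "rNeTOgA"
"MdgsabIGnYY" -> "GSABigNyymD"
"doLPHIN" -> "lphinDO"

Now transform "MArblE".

The pattern: move the first 2 characters to the end (rotate left by 2), then flip the case of every letter.
On "MArblE": the first step gives "rblEMA", and the second then gives "RBLema".

RBLema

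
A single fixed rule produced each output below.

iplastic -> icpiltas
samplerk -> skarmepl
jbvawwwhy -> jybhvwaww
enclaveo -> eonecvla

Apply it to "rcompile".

recloimp

Rule — take characters alternately from the front and the back (1st, last, 2nd, 2nd-last, ...).
For "rcompile" the result is "recloimp".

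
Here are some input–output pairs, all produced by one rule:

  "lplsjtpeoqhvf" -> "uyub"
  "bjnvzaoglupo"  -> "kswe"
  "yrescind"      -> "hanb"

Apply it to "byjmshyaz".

The transformation: shift every letter 9 places forward in the alphabet (wrapping around), then keep only the first 4 characters.
Working it through for "byjmshyaz": intermediate "khsvbqhji", final "khsv".

khsv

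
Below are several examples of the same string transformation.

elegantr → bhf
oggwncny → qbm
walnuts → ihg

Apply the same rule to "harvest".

sgh

Rule — shift every letter 12 places backward in the alphabet (wrapping around), then keep only the last 3 characters.
Doing the same to "harvest": "sgh".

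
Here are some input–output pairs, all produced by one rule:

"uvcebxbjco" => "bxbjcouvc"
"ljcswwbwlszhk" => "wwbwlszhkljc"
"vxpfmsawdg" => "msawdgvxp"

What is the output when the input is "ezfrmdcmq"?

The rule is to move the first 3 characters to the end (rotate left by 3), then delete the first character.
"ezfrmdcmq" → "mdcmqezf".
(Check on "vxpfmsawdg": → "fmsawdgvxp" → "msawdgvxp" ✓)

mdcmqezf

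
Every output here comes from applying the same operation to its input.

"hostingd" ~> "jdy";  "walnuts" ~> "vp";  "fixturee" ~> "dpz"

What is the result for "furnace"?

pv

What's happening: shift every letter 5 places backward in the alphabet (wrapping around), then keep one character in every 3, starting at position 2 (positions 2nd, 5th, 8th, ...).
"furnace" → "apmivxz" → "pv".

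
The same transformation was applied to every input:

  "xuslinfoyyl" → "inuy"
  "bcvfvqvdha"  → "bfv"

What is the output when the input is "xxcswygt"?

gwy

In each case the input is transformed by: sort the characters into alphabetical order, then keep one character in every 3, starting at position 2 (positions 2nd, 5th, 8th, ...).
"xxcswygt" → "cgstwxxy" → "gwy".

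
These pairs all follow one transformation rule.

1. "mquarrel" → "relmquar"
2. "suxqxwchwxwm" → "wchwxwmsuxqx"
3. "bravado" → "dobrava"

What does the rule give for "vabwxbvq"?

Looking at the pairs, the operation is to move the first 2 characters to the end (rotate left by 2), then move the first 3 characters to the end (rotate left by 3).
Applying both steps to "vabwxbvq": "bwxbvqva", then "bvqvabwx".

bvqvabwx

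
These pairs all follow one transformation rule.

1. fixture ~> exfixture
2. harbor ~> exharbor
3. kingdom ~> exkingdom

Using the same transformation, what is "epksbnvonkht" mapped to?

What's happening: prepend "ex".
Applying that to "epksbnvonkht" gives "exepksbnvonkht".

exepksbnvonkht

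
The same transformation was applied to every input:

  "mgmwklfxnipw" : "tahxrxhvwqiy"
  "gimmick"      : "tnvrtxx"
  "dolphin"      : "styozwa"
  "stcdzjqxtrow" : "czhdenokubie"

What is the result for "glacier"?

The rule is to shift every letter 11 places forward in the alphabet (wrapping around), then move the last 3 characters to the front (rotate right by 3).
Applying that to "glacier" gives "tpcrwln".

tpcrwln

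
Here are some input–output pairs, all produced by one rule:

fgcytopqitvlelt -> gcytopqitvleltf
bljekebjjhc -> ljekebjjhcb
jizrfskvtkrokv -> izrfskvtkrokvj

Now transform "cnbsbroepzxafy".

nbsbroepzxafyc

Looking at the pairs, the operation is to move the first character to the end.
"cnbsbroepzxafy" → "nbsbroepzxafyc".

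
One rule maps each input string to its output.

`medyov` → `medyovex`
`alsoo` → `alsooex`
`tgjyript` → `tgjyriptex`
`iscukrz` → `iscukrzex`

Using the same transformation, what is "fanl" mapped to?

fanlex

The rule is to append "ex".
So "fanl" becomes "fanlex".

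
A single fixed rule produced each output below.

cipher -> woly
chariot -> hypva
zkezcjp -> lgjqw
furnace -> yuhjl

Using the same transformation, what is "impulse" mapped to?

Each output is the input with this applied: shift every letter 7 places forward in the alphabet (wrapping around), then delete the first 2 characters.
Applying both steps to "impulse": "ptwbszl", then "wbszl".

wbszl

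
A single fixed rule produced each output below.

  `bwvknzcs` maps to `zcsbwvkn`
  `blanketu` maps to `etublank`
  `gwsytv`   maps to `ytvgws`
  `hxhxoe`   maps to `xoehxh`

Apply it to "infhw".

What's happening: move the last 3 characters to the front (rotate right by 3).
For "infhw" the result is "fhwin".

fhwin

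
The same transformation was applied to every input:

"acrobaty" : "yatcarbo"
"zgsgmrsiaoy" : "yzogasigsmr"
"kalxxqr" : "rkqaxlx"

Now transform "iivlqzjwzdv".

vidizvwljqz

The pattern: take characters alternately from the front and the back (1st, last, 2nd, 2nd-last, ...), then swap each adjacent pair of characters (1↔2, 3↔4, ...).
"iivlqzjwzdv" → "ividvzlwqjz" → "vidizvwljqz".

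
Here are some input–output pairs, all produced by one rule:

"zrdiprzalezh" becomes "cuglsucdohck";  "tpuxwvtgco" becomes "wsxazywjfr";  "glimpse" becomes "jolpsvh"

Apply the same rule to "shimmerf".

vklpphui

The transformation: shift every letter 3 places forward in the alphabet (wrapping around).
For "shimmerf" the result is "vklpphui".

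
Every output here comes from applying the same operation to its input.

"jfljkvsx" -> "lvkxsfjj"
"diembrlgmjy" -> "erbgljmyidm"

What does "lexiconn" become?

xocnneli

The pattern: swap each adjacent pair of characters (1↔2, 3↔4, ...), then move the first 3 characters to the end (rotate left by 3).
Working it through for "lexiconn": intermediate "elixocnn", final "xocnneli".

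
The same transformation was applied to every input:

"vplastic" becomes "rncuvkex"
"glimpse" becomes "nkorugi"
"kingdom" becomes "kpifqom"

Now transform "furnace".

wtpcegh

The transformation: shift every letter 2 places forward in the alphabet (wrapping around), then move the first character to the end.
Working it through for "furnace": intermediate "hwtpceg", final "wtpcegh".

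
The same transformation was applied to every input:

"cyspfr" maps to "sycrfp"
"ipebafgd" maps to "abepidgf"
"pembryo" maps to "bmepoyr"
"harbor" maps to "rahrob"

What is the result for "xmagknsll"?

nkgamxlls

Rule — move the last 3 characters to the front (rotate right by 3), then reverse the string.
For "xmagknsll", step one produces "sllxmagkn"; step two turns that into "nkgamxlls".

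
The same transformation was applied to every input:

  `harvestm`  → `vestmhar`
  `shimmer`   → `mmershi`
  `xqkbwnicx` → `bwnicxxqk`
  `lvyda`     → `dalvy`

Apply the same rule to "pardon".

The pattern: move the first 3 characters to the end (rotate left by 3).
So "pardon" becomes "donpar".

donpar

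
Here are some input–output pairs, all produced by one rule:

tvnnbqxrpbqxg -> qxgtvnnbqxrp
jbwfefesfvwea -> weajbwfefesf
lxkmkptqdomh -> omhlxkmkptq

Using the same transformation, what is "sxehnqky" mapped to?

Each output is the input with this applied: move the last 3 characters to the front (rotate right by 3), then delete the last character.
Applying that to "sxehnqky" gives "qkysxeh".

qkysxeh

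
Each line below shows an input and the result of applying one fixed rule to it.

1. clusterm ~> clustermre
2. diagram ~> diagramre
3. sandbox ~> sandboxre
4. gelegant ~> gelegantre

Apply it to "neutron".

neutronre

Looking at the pairs, the operation is to append "re".
Doing the same to "neutron": "neutronre".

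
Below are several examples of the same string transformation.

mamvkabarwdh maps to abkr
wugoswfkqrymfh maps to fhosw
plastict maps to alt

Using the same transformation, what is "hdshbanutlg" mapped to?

aglt

The transformation: sort the characters into alphabetical order, then keep one character in every 3, starting at position 1 (positions 1st, 4th, 7th, ...).
On "hdshbanutlg": the first step gives "abdghhlnstu", and the second then gives "aglt".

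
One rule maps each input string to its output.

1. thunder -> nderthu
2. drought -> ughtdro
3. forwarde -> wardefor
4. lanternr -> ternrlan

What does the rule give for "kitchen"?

The pattern: move the first 3 characters to the end (rotate left by 3).
Applying that to "kitchen" gives "chenkit".

chenkit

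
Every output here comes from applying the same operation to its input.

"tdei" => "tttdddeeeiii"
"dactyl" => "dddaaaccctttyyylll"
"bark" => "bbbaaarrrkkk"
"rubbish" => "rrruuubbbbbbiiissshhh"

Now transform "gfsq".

The pattern: repeat every character 3 times.
Applying that to "gfsq" gives "gggfffsssqqq".

gggfffsssqqq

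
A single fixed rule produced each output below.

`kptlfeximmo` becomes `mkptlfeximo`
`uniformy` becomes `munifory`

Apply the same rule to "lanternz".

Looking at the pairs, the operation is to move the last character to the front, then swap the first and last characters.
Applying that to "lanternz" gives "nlanterz".

nlanterz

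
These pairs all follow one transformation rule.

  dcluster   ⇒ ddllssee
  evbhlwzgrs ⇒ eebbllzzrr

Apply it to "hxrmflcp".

The pattern: keep every other character starting from the first (positions 1st, 3rd, 5th, ...), then double every character.
Working it through for "hxrmflcp": intermediate "hrfc", final "hhrrffcc".
(Check on "evbhlwzgrs": → "eblzr" → "eebbllzzrr" ✓)

hhrrffcc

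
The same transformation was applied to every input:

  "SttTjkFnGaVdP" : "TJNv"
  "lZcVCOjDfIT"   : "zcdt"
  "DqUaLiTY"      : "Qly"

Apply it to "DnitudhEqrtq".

NUeT

The rule is to flip the case of every letter, then keep one character in every 3, starting at position 2 (positions 2nd, 5th, 8th, ...).
Applying that to "DnitudhEqrtq" gives "NUeT".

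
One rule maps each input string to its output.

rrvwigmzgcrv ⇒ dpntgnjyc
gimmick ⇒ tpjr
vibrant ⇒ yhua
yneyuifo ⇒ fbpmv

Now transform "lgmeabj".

lhiq

The rule is to delete the first 3 characters, then shift every letter 7 places forward in the alphabet (wrapping around).
For "lgmeabj", step one produces "eabj"; step two turns that into "lhiq".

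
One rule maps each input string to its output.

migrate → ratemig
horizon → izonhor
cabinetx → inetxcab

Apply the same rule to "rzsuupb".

uupbrzs

Looking at the pairs, the operation is to move the first 3 characters to the end (rotate left by 3).
For "rzsuupb" the result is "uupbrzs".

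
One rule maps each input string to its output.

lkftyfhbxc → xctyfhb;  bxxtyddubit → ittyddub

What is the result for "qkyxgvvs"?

vsxgv

Each output is the input with this applied: delete the first 3 characters, then move the last 2 characters to the front (rotate right by 2).
"qkyxgvvs" → "xgvvs" → "vsxgv".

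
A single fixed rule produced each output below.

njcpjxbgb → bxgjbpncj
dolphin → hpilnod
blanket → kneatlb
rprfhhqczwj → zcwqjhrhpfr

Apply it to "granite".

intaerg

Looking at the pairs, the operation is to move the last 3 characters to the front (rotate right by 3), then take characters alternately from the front and the back (1st, last, 2nd, 2nd-last, ...).
Applying both steps to "granite": "itegran", then "intaerg".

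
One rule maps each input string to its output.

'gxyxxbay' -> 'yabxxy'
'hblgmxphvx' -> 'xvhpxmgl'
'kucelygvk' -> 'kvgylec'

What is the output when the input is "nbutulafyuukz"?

zkuuyfalutu

The pattern: delete the first 2 characters, then reverse the string.
"nbutulafyuukz" → "utulafyuukz" → "zkuuyfalutu".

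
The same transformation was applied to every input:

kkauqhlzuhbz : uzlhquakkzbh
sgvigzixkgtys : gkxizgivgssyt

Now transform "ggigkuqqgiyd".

Each output is the input with this applied: reverse the string, then move the first 3 characters to the end (rotate left by 3).
For "ggigkuqqgiyd" the result is "gqqukgiggdyi".

gqqukgiggdyi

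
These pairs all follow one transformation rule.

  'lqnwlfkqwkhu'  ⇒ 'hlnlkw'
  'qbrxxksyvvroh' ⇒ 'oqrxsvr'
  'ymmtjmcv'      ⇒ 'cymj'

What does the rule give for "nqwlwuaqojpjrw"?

The transformation: move the last 2 characters to the front (rotate right by 2), then keep every other character starting from the first (positions 1st, 3rd, 5th, ...).
Starting from "nqwlwuaqojpjrw": after the first operation, "rwnqwlwuaqojpj"; after the second, "rnwwaop".

rnwwaop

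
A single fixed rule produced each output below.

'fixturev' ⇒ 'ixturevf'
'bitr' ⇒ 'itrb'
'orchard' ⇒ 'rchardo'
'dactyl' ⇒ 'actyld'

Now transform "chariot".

hariotc

Looking at the pairs, the operation is to move the first character to the end.
So "chariot" becomes "hariotc".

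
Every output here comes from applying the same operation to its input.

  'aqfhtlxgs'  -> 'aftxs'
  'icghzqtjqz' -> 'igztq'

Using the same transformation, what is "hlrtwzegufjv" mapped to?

Each output is the input with this applied: keep every other character starting from the first (positions 1st, 3rd, 5th, ...).
On "hlrtwzegufjv" that produces "hrweuj".

hrweuj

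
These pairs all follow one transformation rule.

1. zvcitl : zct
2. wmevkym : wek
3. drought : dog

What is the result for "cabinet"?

cbn

In each case the input is transformed by: move the last character to the front, then keep every other character starting from the second (positions 2nd, 4th, 6th, ...).
"cabinet" → "tcabine" → "cbn".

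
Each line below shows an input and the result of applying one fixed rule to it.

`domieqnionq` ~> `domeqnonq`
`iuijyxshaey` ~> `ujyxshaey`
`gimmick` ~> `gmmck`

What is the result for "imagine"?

magne

The transformation: remove every "i".
Doing the same to "imagine": "magne".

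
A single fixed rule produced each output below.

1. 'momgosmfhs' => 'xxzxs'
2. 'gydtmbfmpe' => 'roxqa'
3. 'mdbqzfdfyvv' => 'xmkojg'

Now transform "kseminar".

vptl

What's happening: shift every letter 11 places forward in the alphabet (wrapping around), then keep every other character starting from the first (positions 1st, 3rd, 5th, ...).
On "kseminar": the first step gives "vdpxtylc", and the second then gives "vptl".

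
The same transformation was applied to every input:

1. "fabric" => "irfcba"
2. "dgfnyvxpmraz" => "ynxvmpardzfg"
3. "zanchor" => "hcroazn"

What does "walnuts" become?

unstawl

Looking at the pairs, the operation is to move the first 3 characters to the end (rotate left by 3), then swap each adjacent pair of characters (1↔2, 3↔4, ...).
Working it through for "walnuts": intermediate "nutswal", final "unstawl".
(Check on "zanchor": → "chorzan" → "hcroazn" ✓)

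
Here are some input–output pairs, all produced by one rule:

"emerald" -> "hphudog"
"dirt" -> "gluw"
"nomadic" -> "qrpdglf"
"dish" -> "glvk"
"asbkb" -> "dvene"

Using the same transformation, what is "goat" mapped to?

jrdw

The transformation: shift every letter 3 places forward in the alphabet (wrapping around).
So "goat" becomes "jrdw".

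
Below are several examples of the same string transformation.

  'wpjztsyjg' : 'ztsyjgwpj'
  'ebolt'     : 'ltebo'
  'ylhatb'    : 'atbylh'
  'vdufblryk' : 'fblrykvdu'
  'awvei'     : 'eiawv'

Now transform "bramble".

mblebra

Each output is the input with this applied: move the first 3 characters to the end (rotate left by 3).
Doing the same to "bramble": "mblebra".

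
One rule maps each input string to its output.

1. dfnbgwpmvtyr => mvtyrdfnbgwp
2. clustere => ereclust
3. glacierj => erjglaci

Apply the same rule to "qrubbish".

ishqrubb

Each output is the input with this applied: swap the front and back halves of the string, then move the first character to the end.
"qrubbish" → "bishqrub" → "ishqrubb".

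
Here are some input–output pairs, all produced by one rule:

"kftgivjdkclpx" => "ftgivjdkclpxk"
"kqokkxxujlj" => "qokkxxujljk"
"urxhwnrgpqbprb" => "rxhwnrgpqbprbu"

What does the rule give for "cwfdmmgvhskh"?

What's happening: move the first character to the end.
So "cwfdmmgvhskh" becomes "wfdmmgvhskhc".

wfdmmgvhskhc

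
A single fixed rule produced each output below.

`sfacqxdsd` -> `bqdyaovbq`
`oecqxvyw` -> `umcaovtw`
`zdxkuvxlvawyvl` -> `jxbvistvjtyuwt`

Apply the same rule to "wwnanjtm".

The rule is to move the last character to the front, then shift every letter 2 places backward in the alphabet (wrapping around).
Starting from "wwnanjtm": after the first operation, "mwwnanjt"; after the second, "kuulylhr".

kuulylhr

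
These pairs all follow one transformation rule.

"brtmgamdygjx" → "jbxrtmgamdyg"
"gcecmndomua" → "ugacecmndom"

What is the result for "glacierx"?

Looking at the pairs, the operation is to swap the first and last characters, then move the last 2 characters to the front (rotate right by 2).
"glacierx" → "xlacierg" → "rgxlacie".
(Check on "gcecmndomua": → "acecmndomug" → "ugacecmndom" ✓)

rgxlacie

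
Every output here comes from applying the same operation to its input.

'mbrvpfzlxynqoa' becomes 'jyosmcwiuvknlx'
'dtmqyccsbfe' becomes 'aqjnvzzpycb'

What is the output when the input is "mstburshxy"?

jpqyropeuv

What's happening: shift every letter 3 places backward in the alphabet (wrapping around).
For "mstburshxy" the result is "jpqyropeuv".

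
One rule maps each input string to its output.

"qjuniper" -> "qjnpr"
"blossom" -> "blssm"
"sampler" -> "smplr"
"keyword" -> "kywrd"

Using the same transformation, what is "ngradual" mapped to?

ngrdl

Rule — remove every vowel.
"ngradual" → "ngrdl".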